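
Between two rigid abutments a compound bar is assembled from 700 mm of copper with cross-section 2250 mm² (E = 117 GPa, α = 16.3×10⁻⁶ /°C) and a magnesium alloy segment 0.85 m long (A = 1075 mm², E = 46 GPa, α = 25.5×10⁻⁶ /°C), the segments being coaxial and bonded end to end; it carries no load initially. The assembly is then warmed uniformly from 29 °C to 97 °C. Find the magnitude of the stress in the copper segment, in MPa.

σ ≈ 50.4 MPa (compressive)

With the walls removed the bar would change length by δ_free = Σ αᵢΔT Lᵢ = 16.3×10⁻⁶×68×700 + 25.5×10⁻⁶×68×850 = 2.25 mm.
Since the ends are fixed, an axial force P builds up, equal in every segment, with P · Σ Lᵢ/(AᵢEᵢ) = δ_free.
Σ Lᵢ/(AᵢEᵢ) = 700/(2250×117×10³) + 850/(1075×46×10³) = 1.985×10⁻⁵ mm/N.
Hence P = δ_free / Σ(L/AE) = 2.25/1.985×10⁻⁵ = 113.3 kN (compressive).
σ_{copper} = P / A = 113300 / 2250 = 50.38 MPa.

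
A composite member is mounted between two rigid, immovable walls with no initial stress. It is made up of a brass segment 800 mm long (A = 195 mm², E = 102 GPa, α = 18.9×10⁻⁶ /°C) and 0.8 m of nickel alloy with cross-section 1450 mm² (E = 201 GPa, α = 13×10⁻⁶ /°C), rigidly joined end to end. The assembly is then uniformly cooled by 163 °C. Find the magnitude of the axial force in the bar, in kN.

P ≈ 96.8 kN (tensile)

With the walls removed the bar would change length by δ_free = Σ αᵢΔT Lᵢ = 18.9×10⁻⁶×163×800 + 13×10⁻⁶×163×800 = 4.16 mm.
The rigid supports impose zero overall length change; the single axial force P common to all segments must satisfy P Σ Lᵢ/(AᵢEᵢ) = δ_free.
The series flexibility is Σ Lᵢ/(AᵢEᵢ) = 800/(195×102×10³) + 800/(1450×201×10³) = 4.297×10⁻⁵ mm/N.
Hence P = δ_free / Σ(L/AE) = 4.16/4.297×10⁻⁵ = 96.81 kN (tensile).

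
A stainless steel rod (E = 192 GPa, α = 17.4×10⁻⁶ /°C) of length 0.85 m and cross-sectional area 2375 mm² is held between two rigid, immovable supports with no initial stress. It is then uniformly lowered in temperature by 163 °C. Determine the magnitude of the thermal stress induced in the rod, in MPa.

σ ≈ 545 MPa (tensile)

The supports are rigid, so the total axial strain is zero. The restrained thermal strain is ε = αΔT = 17.4×10⁻⁶ × 163 = 2836.2×10⁻⁶.
Hence σ = E·αΔT = 192×10³ × 2836.2×10⁻⁶ = 544.6 MPa, tensile.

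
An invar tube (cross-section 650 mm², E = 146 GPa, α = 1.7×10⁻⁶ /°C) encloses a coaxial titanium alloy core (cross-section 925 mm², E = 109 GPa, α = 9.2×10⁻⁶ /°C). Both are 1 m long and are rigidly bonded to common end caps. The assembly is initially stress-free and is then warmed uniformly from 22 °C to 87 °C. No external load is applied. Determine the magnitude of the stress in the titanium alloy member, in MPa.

σ ≈ 25.8 MPa (compressive)

Equilibrium of a rigid end plate with no external load gives equal and opposite internal forces ±P in the two members. Since α_{titanium alloy} > α_{invar}, heating drives the titanium alloy into compression and the invar into tension.
Equating the net (thermal + elastic) strains gives |α₁ − α₂|·ΔT = P·[1/(A₁E₁) + 1/(A₂E₂)].
|α₁ − α₂|·ΔT = 7.5×10⁻⁶ × 65 = 0.0004875.
1/(A₁E₁) + 1/(A₂E₂) = 1/(650×146×10³) + 1/(925×109×10³) = 2.046×10⁻⁸ N⁻¹.
So P = 0.0004875 / 2.046×10⁻⁸ = 23.83 kN.
σ_{titanium alloy} = P/A₂ = 23830/925 = 25.76 MPa, compressive.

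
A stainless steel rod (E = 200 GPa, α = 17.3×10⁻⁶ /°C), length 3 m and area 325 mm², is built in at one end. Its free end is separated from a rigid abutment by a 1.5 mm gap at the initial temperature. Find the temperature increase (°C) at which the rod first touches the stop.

Contact occurs when the free expansion equals the gap: αΔT L = 1.5 mm.
ΔT = 1.5 / (17.3×10⁻⁶ × 3000) = 28.9 °C.

ΔT ≈ 28.9 °C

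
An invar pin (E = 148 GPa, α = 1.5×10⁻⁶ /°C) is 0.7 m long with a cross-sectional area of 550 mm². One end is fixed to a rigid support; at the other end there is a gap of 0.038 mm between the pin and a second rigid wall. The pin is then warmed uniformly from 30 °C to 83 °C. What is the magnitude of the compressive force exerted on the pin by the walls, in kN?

If the wall were absent the pin would grow by αΔT L = 1.5×10⁻⁶ × 53 × 700 = 0.05565 mm.
After closing the 0.038 mm clearance, 0.05565 − 0.038 = 0.01765 mm of expansion remains to be suppressed by the wall.
That suppressed elongation corresponds to σ = E·Δ/L = 148×10³ × 0.01765/700 = 3.732 MPa.
Force on the wall = σA = 3.732 × 550 mm² = 2.052 kN.

P ≈ 2.05 kN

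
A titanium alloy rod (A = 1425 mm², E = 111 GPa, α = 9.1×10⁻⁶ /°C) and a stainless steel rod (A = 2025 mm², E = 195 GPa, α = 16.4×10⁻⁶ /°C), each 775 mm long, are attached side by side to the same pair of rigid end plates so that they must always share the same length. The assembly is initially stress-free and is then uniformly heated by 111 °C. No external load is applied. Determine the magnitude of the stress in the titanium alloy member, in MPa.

σ ≈ 64.2 MPa (tensile)

The stainless steel has the larger α, so on heating it would change length more than the titanium alloy if both were free. The rigid plates force a common final length, so the stainless steel is put into compression and the titanium alloy into tension, with equal and opposite forces P (no external load).
Setting the final lengths equal and cancelling L: (α₁ − α₂)ΔT = P/(A₁E₁) + P/(A₂E₂).
|α₁ − α₂|·ΔT = 7.3×10⁻⁶ × 111 = 0.0008103.
1/(A₁E₁) + 1/(A₂E₂) = 1/(1425×111×10³) + 1/(2025×195×10³) = 8.855×10⁻⁹ N⁻¹.
So P = 0.0008103 / 8.855×10⁻⁹ = 91.51 kN.
σ_{titanium alloy} = P/A₁ = 91510/1425 = 64.22 MPa, tensile.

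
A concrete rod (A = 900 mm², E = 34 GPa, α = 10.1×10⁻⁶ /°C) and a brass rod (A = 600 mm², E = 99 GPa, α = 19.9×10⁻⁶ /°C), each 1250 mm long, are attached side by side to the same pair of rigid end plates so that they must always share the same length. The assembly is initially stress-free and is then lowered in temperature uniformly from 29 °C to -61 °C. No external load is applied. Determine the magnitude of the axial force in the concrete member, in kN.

P ≈ 17.8 kN (compressive in the concrete)

Equilibrium of a rigid end plate with no external load gives equal and opposite internal forces ±P in the two members. Since α_{brass} > α_{concrete}, cooling drives the brass into tension and the concrete into compression.
Setting the final lengths equal and cancelling L: (α₁ − α₂)ΔT = P/(A₁E₁) + P/(A₂E₂).
|α₁ − α₂|·ΔT = 9.8×10⁻⁶ × 90 = 0.000882.
1/(A₁E₁) + 1/(A₂E₂) = 1/(900×34×10³) + 1/(600×99×10³) = 4.951×10⁻⁸ N⁻¹.
P = 0.000882 / 4.951×10⁻⁸ = 17810 N = 17.81 kN.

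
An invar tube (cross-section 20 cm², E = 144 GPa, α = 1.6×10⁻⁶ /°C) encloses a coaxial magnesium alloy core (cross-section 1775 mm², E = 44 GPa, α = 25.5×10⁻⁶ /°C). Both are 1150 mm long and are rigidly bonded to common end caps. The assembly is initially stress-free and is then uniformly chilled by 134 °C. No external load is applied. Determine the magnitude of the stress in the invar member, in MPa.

σ ≈ 98.4 MPa (compressive)

The magnesium alloy has the larger α, so on cooling it would change length more than the invar if both were free. The rigid plates force a common final length, so the magnesium alloy is put into tension and the invar into compression, with equal and opposite forces P (no external load).
Setting the final lengths equal and cancelling L: (α₁ − α₂)ΔT = P/(A₁E₁) + P/(A₂E₂).
|α₁ − α₂|·ΔT = 23.9×10⁻⁶ × 134 = 0.003203.
1/(A₁E₁) + 1/(A₂E₂) = 1/(2000×144×10³) + 1/(1775×44×10³) = 1.628×10⁻⁸ N⁻¹.
P = 0.003203 / 1.628×10⁻⁸ = 196800 N = 196.8 kN.
σ_{invar} = P/A₁ = 196800/2000 = 98.38 MPa, compressive.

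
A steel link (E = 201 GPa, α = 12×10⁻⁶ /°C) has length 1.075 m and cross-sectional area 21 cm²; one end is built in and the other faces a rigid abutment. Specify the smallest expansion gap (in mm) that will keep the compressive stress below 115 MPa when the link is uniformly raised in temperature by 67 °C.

g ≈ 0.249 mm

Free expansion if unrestrained: δ_free = αΔT L = 12×10⁻⁶ × 67 × 1075 = 0.8643 mm.
At the allowable stress the elastic shortening the wall may impose is σL/E = 115 × 1075 / (201×10³) = 0.615 mm.
So the gap has to take up the difference, g_min = δ_free − σL/E = 0.8643 − 0.615 = 0.2493 mm.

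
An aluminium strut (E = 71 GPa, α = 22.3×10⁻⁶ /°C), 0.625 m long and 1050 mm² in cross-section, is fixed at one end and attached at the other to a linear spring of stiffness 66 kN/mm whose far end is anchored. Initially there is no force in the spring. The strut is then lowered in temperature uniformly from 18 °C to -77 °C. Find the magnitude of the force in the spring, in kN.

The unrestrained thermal change is αΔT L = 22.3×10⁻⁶ × 95 × 625 = 1.324 mm.
With a force P in the spring, the elastic change of the strut is PL/(AE) and that of the spring is P/k; compatibility requires their sum to equal δ_free.
P [ L/(AE) + 1/k ] = δ_free → P [ 625/(1050×71×10³) + 1/(66×10³) ] = 1.324.
P = 1.324 / 2.354×10⁻⁵ = 56260 N.

P ≈ 56.3 kN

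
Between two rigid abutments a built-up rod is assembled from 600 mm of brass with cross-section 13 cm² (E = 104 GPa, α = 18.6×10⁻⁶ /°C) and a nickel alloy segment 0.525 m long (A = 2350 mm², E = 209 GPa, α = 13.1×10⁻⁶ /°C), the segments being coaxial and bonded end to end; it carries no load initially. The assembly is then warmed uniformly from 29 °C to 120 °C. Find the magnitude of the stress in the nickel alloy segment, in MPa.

σ ≈ 127 MPa (compressive)

If the supports were absent, the total length change would be Σ αᵢΔT Lᵢ = 18.6×10⁻⁶×91×600 + 13.1×10⁻⁶×91×525 = 1.641 mm.
Since the ends are fixed, an axial force P builds up, equal in every segment, with P · Σ Lᵢ/(AᵢEᵢ) = δ_free.
The series flexibility is Σ Lᵢ/(AᵢEᵢ) = 600/(1300×104×10³) + 525/(2350×209×10³) = 5.507×10⁻⁶ mm/N.
So P = 1.641 / 5.507×10⁻⁶ = 298.1 kN, compressive.
σ_{nickel alloy} = P / A = 298100 / 2350 = 126.8 MPa.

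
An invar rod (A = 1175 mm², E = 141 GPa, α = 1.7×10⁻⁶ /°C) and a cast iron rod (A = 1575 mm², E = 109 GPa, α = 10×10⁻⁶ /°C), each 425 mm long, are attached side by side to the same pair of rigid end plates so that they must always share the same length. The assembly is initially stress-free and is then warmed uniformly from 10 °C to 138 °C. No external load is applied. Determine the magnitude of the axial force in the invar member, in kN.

P ≈ 89.6 kN (tensile in the invar)

Equilibrium of a rigid end plate with no external load gives equal and opposite internal forces ±P in the two members. Since α_{cast iron} > α_{invar}, heating drives the cast iron into compression and the invar into tension.
Setting the final lengths equal and cancelling L: (α₁ − α₂)ΔT = P/(A₁E₁) + P/(A₂E₂).
|α₁ − α₂|·ΔT = 8.3×10⁻⁶ × 128 = 0.001062.
1/(A₁E₁) + 1/(A₂E₂) = 1/(1175×141×10³) + 1/(1575×109×10³) = 1.186×10⁻⁸ N⁻¹.
P = 0.001062 / 1.186×10⁻⁸ = 89570 N = 89.57 kN.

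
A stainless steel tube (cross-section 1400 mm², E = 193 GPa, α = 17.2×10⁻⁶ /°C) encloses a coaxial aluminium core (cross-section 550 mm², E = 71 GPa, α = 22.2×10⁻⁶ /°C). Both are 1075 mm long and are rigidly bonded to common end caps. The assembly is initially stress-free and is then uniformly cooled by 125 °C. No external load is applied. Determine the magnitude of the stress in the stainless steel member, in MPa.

σ ≈ 15.2 MPa (compressive)

Equilibrium of a rigid end plate with no external load gives equal and opposite internal forces ±P in the two members. Since α_{aluminium} > α_{stainless steel}, cooling drives the aluminium into tension and the stainless steel into compression.
Compatibility of the two members (thermal + elastic change equal): (α₁ − α₂)ΔT = P·[1/(A₁E₁) + 1/(A₂E₂)].
|α₁ − α₂|·ΔT = 5×10⁻⁶ × 125 = 0.000625.
1/(A₁E₁) + 1/(A₂E₂) = 1/(1400×193×10³) + 1/(550×71×10³) = 2.931×10⁻⁸ N⁻¹.
P = 0.000625 / 2.931×10⁻⁸ = 21320 N = 21.32 kN.
σ_{stainless steel} = P/A₁ = 21320/1400 = 15.23 MPa, compressive.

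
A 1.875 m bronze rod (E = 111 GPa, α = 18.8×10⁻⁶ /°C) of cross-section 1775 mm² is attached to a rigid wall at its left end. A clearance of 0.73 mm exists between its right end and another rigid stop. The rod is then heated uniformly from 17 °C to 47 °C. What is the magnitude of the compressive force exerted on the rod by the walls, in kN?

Free thermal elongation = αΔT L = 18.8×10⁻⁶ × 30 × 1875 = 1.057 mm.
This exceeds the 0.73 mm gap, so the wall pushes back. The portion of expansion that must be recovered elastically is δ_free − gap = 1.057 − 0.73 = 0.3275 mm.
So σ = E(δ_free − g)/L = 111×10³ × 0.3275/1875 = 19.39 MPa.
Force on the wall = σA = 19.39 × 1775 mm² = 34.41 kN.

P ≈ 34.4 kN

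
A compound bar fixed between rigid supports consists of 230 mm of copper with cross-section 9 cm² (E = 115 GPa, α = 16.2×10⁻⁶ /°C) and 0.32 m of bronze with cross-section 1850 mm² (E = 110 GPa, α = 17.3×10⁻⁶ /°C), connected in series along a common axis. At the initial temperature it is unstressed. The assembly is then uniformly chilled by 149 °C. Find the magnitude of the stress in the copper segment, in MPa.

With the walls removed the bar would change length by δ_free = Σ αᵢΔT Lᵢ = 16.2×10⁻⁶×149×230 + 17.3×10⁻⁶×149×320 = 1.38 mm.
The rigid supports impose zero overall length change; the single axial force P common to all segments must satisfy P Σ Lᵢ/(AᵢEᵢ) = δ_free.
The series flexibility is Σ Lᵢ/(AᵢEᵢ) = 230/(900×115×10³) + 320/(1850×110×10³) = 3.795×10⁻⁶ mm/N.
So P = 1.38 / 3.795×10⁻⁶ = 363.7 kN, tensile.
σ_{copper} = P / A = 363700 / 900 = 404.1 MPa.

σ ≈ 404 MPa (tensile)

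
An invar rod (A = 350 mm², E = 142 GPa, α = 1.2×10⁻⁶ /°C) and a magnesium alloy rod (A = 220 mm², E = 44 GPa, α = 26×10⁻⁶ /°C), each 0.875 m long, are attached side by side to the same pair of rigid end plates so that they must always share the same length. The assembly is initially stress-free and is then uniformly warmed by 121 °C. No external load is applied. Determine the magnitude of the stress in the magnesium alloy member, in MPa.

Equilibrium of a rigid end plate with no external load gives equal and opposite internal forces ±P in the two members. Since α_{magnesium alloy} > α_{invar}, heating drives the magnesium alloy into compression and the invar into tension.
Setting the final lengths equal and cancelling L: (α₁ − α₂)ΔT = P/(A₁E₁) + P/(A₂E₂).
|α₁ − α₂|·ΔT = 24.8×10⁻⁶ × 121 = 0.003001.
1/(A₁E₁) + 1/(A₂E₂) = 1/(350×142×10³) + 1/(220×44×10³) = 1.234×10⁻⁷ N⁻¹.
P = 0.003001 / 1.234×10⁻⁷ = 24310 N = 24.31 kN.
σ_{magnesium alloy} = P/A₂ = 24310/220 = 110.5 MPa, compressive.

σ ≈ 111 MPa (compressive)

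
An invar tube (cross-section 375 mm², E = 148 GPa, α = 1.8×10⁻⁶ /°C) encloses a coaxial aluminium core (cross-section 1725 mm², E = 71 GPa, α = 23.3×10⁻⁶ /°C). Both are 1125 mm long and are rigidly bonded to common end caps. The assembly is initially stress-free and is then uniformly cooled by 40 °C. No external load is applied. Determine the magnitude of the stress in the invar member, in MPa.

The aluminium has the larger α, so on cooling it would change length more than the invar if both were free. The rigid plates force a common final length, so the aluminium is put into tension and the invar into compression, with equal and opposite forces P (no external load).
Setting the final lengths equal and cancelling L: (α₁ − α₂)ΔT = P/(A₁E₁) + P/(A₂E₂).
|α₁ − α₂|·ΔT = 21.5×10⁻⁶ × 40 = 0.00086.
1/(A₁E₁) + 1/(A₂E₂) = 1/(375×148×10³) + 1/(1725×71×10³) = 2.618×10⁻⁸ N⁻¹.
So P = 0.00086 / 2.618×10⁻⁸ = 32.85 kN.
σ_{invar} = P/A₁ = 32850/375 = 87.59 MPa, compressive.

σ ≈ 87.6 MPa (compressive)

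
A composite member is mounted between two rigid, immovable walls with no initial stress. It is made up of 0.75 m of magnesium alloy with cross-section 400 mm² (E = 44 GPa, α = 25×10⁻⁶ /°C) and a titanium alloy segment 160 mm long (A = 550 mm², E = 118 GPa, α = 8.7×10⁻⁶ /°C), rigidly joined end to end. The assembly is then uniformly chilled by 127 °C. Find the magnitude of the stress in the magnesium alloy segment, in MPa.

Free thermal contraction of the whole bar: Σ αᵢΔT Lᵢ = 25×10⁻⁶×127×750 + 8.7×10⁻⁶×127×160 = 2.558 mm.
The rigid supports impose zero overall length change; the single axial force P common to all segments must satisfy P Σ Lᵢ/(AᵢEᵢ) = δ_free.
Σ Lᵢ/(AᵢEᵢ) = 750/(400×44×10³) + 160/(550×118×10³) = 4.508×10⁻⁵ mm/N.
P = 2.558 / 4.508×10⁻⁵ = 56750 N = 56.75 kN, tensile.
σ_{magnesium alloy} = P / A = 56750 / 400 = 141.9 MPa.

σ ≈ 142 MPa (tensile)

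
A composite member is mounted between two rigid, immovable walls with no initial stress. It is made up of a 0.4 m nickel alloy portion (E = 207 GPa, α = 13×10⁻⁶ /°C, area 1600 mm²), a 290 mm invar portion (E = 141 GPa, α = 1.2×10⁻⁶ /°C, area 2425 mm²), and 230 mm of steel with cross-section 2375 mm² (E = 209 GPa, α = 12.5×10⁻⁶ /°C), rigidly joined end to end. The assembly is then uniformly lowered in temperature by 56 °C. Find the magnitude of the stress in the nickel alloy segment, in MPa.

σ ≈ 117 MPa (tensile)

With the walls removed the bar would change length by δ_free = Σ αᵢΔT Lᵢ = 13×10⁻⁶×56×400 + 1.2×10⁻⁶×56×290 + 12.5×10⁻⁶×56×230 = 0.4717 mm.
The rigid supports impose zero overall length change; the single axial force P common to all segments must satisfy P Σ Lᵢ/(AᵢEᵢ) = δ_free.
Σ Lᵢ/(AᵢEᵢ) = 400/(1600×207×10³) + 290/(2425×141×10³) + 230/(2375×209×10³) = 2.519×10⁻⁶ mm/N.
P = 0.4717 / 2.519×10⁻⁶ = 187200 N = 187.2 kN, tensile.
σ_{nickel alloy} = P / A = 187200 / 1600 = 117 MPa.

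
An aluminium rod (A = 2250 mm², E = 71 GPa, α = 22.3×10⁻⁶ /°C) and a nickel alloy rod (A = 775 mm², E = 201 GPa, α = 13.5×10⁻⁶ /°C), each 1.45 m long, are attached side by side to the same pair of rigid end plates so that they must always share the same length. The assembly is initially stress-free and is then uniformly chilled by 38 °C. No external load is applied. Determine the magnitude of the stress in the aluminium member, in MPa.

σ ≈ 11.7 MPa (tensile)

The aluminium has the larger α, so on cooling it would change length more than the nickel alloy if both were free. The rigid plates force a common final length, so the aluminium is put into tension and the nickel alloy into compression, with equal and opposite forces P (no external load).
Equating the net (thermal + elastic) strains gives |α₁ − α₂|·ΔT = P·[1/(A₁E₁) + 1/(A₂E₂)].
|α₁ − α₂|·ΔT = 8.8×10⁻⁶ × 38 = 0.0003344.
1/(A₁E₁) + 1/(A₂E₂) = 1/(2250×71×10³) + 1/(775×201×10³) = 1.268×10⁻⁸ N⁻¹.
P = 0.0003344 / 1.268×10⁻⁸ = 26370 N = 26.37 kN.
σ_{aluminium} = P/A₁ = 26370/2250 = 11.72 MPa, tensile.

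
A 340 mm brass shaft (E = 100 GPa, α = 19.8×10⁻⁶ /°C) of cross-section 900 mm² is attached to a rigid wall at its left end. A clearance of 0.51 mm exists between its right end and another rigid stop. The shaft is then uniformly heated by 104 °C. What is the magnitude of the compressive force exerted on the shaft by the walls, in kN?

Unrestrained expansion: δ_free = αΔT L = 19.8×10⁻⁶ × 104 × 340 = 0.7001 mm.
The gap closes (δ_free > 0.51 mm) and the wall then resists a further 0.7001 − 0.51 = 0.1901 mm of expansion.
That suppressed elongation corresponds to σ = E·Δ/L = 100×10³ × 0.1901/340 = 55.92 MPa.
P = σA = 55.92 × 900 = 50.33 kN.

P ≈ 50.3 kN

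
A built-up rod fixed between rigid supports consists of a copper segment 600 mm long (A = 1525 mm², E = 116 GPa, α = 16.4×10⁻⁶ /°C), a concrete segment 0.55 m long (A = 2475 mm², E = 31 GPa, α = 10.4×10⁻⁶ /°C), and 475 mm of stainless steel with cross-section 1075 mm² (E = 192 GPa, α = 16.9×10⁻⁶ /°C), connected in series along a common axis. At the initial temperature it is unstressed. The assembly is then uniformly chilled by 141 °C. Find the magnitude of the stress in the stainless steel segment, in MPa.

σ ≈ 241 MPa (tensile)

With the walls removed the bar would change length by δ_free = Σ αᵢΔT Lᵢ = 16.4×10⁻⁶×141×600 + 10.4×10⁻⁶×141×550 + 16.9×10⁻⁶×141×475 = 3.326 mm.
Since the ends are fixed, an axial force P builds up, equal in every segment, with P · Σ Lᵢ/(AᵢEᵢ) = δ_free.
Σ Lᵢ/(AᵢEᵢ) = 600/(1525×116×10³) + 550/(2475×31×10³) + 475/(1075×192×10³) = 1.286×10⁻⁵ mm/N.
So P = 3.326 / 1.286×10⁻⁵ = 258.6 kN, tensile.
σ_{stainless steel} = P / A = 258600 / 1075 = 240.5 MPa.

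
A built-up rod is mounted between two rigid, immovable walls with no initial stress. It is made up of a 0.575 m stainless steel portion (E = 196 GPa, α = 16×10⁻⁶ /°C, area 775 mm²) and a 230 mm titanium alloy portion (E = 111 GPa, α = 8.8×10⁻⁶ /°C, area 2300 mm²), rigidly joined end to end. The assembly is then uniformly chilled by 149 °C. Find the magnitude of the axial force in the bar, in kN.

Free thermal contraction of the whole bar: Σ αᵢΔT Lᵢ = 16×10⁻⁶×149×575 + 8.8×10⁻⁶×149×230 = 1.672 mm.
The walls prevent any net length change, so an axial force P (same in every segment) develops. Compatibility: P · Σ Lᵢ/(AᵢEᵢ) = δ_free.
The series flexibility is Σ Lᵢ/(AᵢEᵢ) = 575/(775×196×10³) + 230/(2300×111×10³) = 4.686×10⁻⁶ mm/N.
Hence P = δ_free / Σ(L/AE) = 1.672/4.686×10⁻⁶ = 356.9 kN (tensile).

P ≈ 357 kN (tensile)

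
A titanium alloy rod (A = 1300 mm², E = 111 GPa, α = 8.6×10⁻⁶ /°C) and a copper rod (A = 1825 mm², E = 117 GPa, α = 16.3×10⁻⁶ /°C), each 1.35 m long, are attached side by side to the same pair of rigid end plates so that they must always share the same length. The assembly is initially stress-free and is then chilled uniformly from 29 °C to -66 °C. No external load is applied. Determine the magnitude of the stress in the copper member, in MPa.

σ ≈ 34.5 MPa (tensile)

The copper has the larger α, so on cooling it would change length more than the titanium alloy if both were free. The rigid plates force a common final length, so the copper is put into tension and the titanium alloy into compression, with equal and opposite forces P (no external load).
Compatibility of the two members (thermal + elastic change equal): (α₁ − α₂)ΔT = P·[1/(A₁E₁) + 1/(A₂E₂)].
|α₁ − α₂|·ΔT = 7.7×10⁻⁶ × 95 = 0.0007315.
1/(A₁E₁) + 1/(A₂E₂) = 1/(1300×111×10³) + 1/(1825×117×10³) = 1.161×10⁻⁸ N⁻¹.
P = 0.0007315 / 1.161×10⁻⁸ = 62990 N = 62.99 kN.
σ_{copper} = P/A₂ = 62990/1825 = 34.51 MPa, tensile.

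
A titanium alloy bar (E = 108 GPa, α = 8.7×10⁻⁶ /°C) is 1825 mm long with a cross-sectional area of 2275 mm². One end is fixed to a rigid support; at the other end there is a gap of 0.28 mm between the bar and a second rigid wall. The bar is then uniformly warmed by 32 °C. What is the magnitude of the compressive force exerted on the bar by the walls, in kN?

Free thermal elongation = αΔT L = 8.7×10⁻⁶ × 32 × 1825 = 0.5081 mm.
The gap closes (δ_free > 0.28 mm) and the wall then resists a further 0.5081 − 0.28 = 0.2281 mm of expansion.
That suppressed elongation corresponds to σ = E·Δ/L = 108×10³ × 0.2281/1825 = 13.5 MPa.
P = σA = 13.5 × 2275 = 30.71 kN.

P ≈ 30.7 kN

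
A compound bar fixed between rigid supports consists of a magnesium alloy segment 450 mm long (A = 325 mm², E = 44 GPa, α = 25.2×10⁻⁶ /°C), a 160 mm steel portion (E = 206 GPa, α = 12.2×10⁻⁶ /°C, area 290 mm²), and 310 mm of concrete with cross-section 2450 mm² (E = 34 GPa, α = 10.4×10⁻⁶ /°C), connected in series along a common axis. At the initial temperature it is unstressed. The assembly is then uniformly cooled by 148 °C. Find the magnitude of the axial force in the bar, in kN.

If the supports were absent, the total length change would be Σ αᵢΔT Lᵢ = 25.2×10⁻⁶×148×450 + 12.2×10⁻⁶×148×160 + 10.4×10⁻⁶×148×310 = 2.444 mm.
The walls prevent any net length change, so an axial force P (same in every segment) develops. Compatibility: P · Σ Lᵢ/(AᵢEᵢ) = δ_free.
The series flexibility is Σ Lᵢ/(AᵢEᵢ) = 450/(325×44×10³) + 160/(290×206×10³) + 310/(2450×34×10³) = 3.787×10⁻⁵ mm/N.
Hence P = δ_free / Σ(L/AE) = 2.444/3.787×10⁻⁵ = 64.55 kN (tensile).

P ≈ 64.5 kN (tensile)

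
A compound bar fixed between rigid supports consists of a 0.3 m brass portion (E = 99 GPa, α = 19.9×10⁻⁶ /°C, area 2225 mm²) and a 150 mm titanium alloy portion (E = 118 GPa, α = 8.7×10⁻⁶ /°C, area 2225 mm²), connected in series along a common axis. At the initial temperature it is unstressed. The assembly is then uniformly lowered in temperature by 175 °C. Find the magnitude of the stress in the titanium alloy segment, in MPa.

σ ≈ 296 MPa (tensile)

With the walls removed the bar would change length by δ_free = Σ αᵢΔT Lᵢ = 19.9×10⁻⁶×175×300 + 8.7×10⁻⁶×175×150 = 1.273 mm.
The walls prevent any net length change, so an axial force P (same in every segment) develops. Compatibility: P · Σ Lᵢ/(AᵢEᵢ) = δ_free.
Σ Lᵢ/(AᵢEᵢ) = 300/(2225×99×10³) + 150/(2225×118×10³) = 1.933×10⁻⁶ mm/N.
So P = 1.273 / 1.933×10⁻⁶ = 658.5 kN, tensile.
σ_{titanium alloy} = P / A = 658500 / 2225 = 296 MPa.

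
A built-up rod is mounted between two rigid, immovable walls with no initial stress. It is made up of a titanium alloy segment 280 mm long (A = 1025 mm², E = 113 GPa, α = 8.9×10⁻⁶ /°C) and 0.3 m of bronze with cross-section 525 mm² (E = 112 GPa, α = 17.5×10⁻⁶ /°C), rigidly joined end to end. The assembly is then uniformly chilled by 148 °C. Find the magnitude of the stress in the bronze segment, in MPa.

With the walls removed the bar would change length by δ_free = Σ αᵢΔT Lᵢ = 8.9×10⁻⁶×148×280 + 17.5×10⁻⁶×148×300 = 1.146 mm.
The rigid supports impose zero overall length change; the single axial force P common to all segments must satisfy P Σ Lᵢ/(AᵢEᵢ) = δ_free.
Σ Lᵢ/(AᵢEᵢ) = 280/(1025×113×10³) + 300/(525×112×10³) = 7.519×10⁻⁶ mm/N.
Hence P = δ_free / Σ(L/AE) = 1.146/7.519×10⁻⁶ = 152.4 kN (tensile).
σ_{bronze} = P / A = 152400 / 525 = 290.2 MPa.

σ ≈ 290 MPa (tensile)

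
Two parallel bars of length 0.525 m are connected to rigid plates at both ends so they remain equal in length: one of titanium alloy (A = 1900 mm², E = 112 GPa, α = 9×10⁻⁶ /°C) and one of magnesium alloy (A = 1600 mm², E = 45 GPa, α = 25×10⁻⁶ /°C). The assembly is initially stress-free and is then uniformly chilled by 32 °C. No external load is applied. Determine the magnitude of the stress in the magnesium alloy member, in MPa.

The magnesium alloy has the larger α, so on cooling it would change length more than the titanium alloy if both were free. The rigid plates force a common final length, so the magnesium alloy is put into tension and the titanium alloy into compression, with equal and opposite forces P (no external load).
Setting the final lengths equal and cancelling L: (α₁ − α₂)ΔT = P/(A₁E₁) + P/(A₂E₂).
|α₁ − α₂|·ΔT = 16×10⁻⁶ × 32 = 0.000512.
1/(A₁E₁) + 1/(A₂E₂) = 1/(1900×112×10³) + 1/(1600×45×10³) = 1.859×10⁻⁸ N⁻¹.
So P = 0.000512 / 1.859×10⁻⁸ = 27.54 kN.
σ_{magnesium alloy} = P/A₂ = 27540/1600 = 17.22 MPa, tensile.

σ ≈ 17.2 MPa (tensile)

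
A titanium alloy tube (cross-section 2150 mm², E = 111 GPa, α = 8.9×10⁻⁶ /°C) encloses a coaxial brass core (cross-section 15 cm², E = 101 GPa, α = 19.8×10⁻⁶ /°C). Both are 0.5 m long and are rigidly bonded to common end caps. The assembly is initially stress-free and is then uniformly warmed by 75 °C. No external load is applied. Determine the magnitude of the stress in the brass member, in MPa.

The brass has the larger α, so on heating it would change length more than the titanium alloy if both were free. The rigid plates force a common final length, so the brass is put into compression and the titanium alloy into tension, with equal and opposite forces P (no external load).
Compatibility of the two members (thermal + elastic change equal): (α₁ − α₂)ΔT = P·[1/(A₁E₁) + 1/(A₂E₂)].
|α₁ − α₂|·ΔT = 10.9×10⁻⁶ × 75 = 0.0008175.
1/(A₁E₁) + 1/(A₂E₂) = 1/(2150×111×10³) + 1/(1500×101×10³) = 1.079×10⁻⁸ N⁻¹.
So P = 0.0008175 / 1.079×10⁻⁸ = 75.76 kN.
σ_{brass} = P/A₂ = 75760/1500 = 50.51 MPa, compressive.

σ ≈ 50.5 MPa (compressive)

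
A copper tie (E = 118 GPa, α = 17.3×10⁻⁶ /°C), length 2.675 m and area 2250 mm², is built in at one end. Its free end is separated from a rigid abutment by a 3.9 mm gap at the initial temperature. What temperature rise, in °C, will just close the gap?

ΔT ≈ 84.3 °C

Contact occurs when the free expansion equals the gap: αΔT L = 3.9 mm.
ΔT = 3.9 / (17.3×10⁻⁶ × 2675) = 84.27 °C.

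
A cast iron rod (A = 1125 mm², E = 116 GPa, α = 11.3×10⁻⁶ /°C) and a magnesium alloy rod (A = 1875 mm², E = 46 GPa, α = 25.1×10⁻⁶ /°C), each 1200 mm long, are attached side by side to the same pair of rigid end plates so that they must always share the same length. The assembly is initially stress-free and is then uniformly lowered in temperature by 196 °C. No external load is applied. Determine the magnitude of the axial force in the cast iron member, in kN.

Equilibrium of a rigid end plate with no external load gives equal and opposite internal forces ±P in the two members. Since α_{magnesium alloy} > α_{cast iron}, cooling drives the magnesium alloy into tension and the cast iron into compression.
Compatibility of the two members (thermal + elastic change equal): (α₁ − α₂)ΔT = P·[1/(A₁E₁) + 1/(A₂E₂)].
|α₁ − α₂|·ΔT = 13.8×10⁻⁶ × 196 = 0.002705.
1/(A₁E₁) + 1/(A₂E₂) = 1/(1125×116×10³) + 1/(1875×46×10³) = 1.926×10⁻⁸ N⁻¹.
So P = 0.002705 / 1.926×10⁻⁸ = 140.5 kN.

P ≈ 140 kN (compressive in the cast iron)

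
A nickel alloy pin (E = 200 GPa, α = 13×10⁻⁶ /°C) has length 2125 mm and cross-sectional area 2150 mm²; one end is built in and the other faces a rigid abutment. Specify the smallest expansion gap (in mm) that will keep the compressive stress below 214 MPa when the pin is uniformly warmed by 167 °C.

Free expansion if unrestrained: δ_free = αΔT L = 13×10⁻⁶ × 167 × 2125 = 4.613 mm.
A stress of 214 MPa corresponds to the wall pushing the pin back by σL/E = 214×2125/(200×10³) = 2.274 mm.
The gap must absorb the remainder: g_min = 4.613 − 2.274 = 2.34 mm.

g ≈ 2.34 mm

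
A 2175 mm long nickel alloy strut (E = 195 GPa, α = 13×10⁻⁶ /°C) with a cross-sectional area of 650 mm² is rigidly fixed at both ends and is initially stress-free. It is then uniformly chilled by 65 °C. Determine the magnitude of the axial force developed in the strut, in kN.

With zero net strain, σ = E·αΔT = 195 GPa × 13×10⁻⁶ × 65 = 164.8 MPa.
Axial force P = σA = 164.8 × 650 = 107100 N = 107.1 kN, tensile.

P ≈ 107 kN (tensile)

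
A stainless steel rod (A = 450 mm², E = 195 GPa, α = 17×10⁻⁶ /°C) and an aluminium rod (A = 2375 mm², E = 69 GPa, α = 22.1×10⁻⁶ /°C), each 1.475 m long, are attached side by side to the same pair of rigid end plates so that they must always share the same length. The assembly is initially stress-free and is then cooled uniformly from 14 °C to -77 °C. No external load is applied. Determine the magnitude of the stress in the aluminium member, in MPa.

The aluminium has the larger α, so on cooling it would change length more than the stainless steel if both were free. The rigid plates force a common final length, so the aluminium is put into tension and the stainless steel into compression, with equal and opposite forces P (no external load).
Equating the net (thermal + elastic) strains gives |α₁ − α₂|·ΔT = P·[1/(A₁E₁) + 1/(A₂E₂)].
|α₁ − α₂|·ΔT = 5.1×10⁻⁶ × 91 = 0.0004641.
1/(A₁E₁) + 1/(A₂E₂) = 1/(450×195×10³) + 1/(2375×69×10³) = 1.75×10⁻⁸ N⁻¹.
So P = 0.0004641 / 1.75×10⁻⁸ = 26.52 kN.
σ_{aluminium} = P/A₂ = 26520/2375 = 11.17 MPa, tensile.

σ ≈ 11.2 MPa (tensile)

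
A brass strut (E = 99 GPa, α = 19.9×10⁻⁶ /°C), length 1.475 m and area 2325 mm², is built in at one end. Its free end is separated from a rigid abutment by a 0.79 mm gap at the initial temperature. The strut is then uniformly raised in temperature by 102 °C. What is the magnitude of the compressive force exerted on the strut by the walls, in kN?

P ≈ 344 kN

Unrestrained expansion: δ_free = αΔT L = 19.9×10⁻⁶ × 102 × 1475 = 2.994 mm.
This exceeds the 0.79 mm gap, so the wall pushes back. The portion of expansion that must be recovered elastically is δ_free − gap = 2.994 − 0.79 = 2.204 mm.
So σ = E(δ_free − g)/L = 99×10³ × 2.204/1475 = 147.9 MPa.
P = σA = 147.9 × 2325 = 343.9 kN.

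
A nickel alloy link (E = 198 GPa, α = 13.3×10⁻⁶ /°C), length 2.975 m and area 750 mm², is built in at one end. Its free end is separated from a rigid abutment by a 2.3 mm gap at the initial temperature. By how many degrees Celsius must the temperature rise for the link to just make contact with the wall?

The gap closes when αΔT L = 2.3 mm, since the link is still unstressed at that instant.
ΔT = 2.3 / (13.3×10⁻⁶ × 2975) = 58.13 °C.

ΔT ≈ 58.1 °C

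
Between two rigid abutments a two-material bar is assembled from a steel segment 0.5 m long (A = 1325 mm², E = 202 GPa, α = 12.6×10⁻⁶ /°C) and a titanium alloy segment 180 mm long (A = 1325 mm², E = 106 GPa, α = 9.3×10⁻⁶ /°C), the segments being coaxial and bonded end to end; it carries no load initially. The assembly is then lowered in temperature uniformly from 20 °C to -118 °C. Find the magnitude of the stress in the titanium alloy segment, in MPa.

Free thermal contraction of the whole bar: Σ αᵢΔT Lᵢ = 12.6×10⁻⁶×138×500 + 9.3×10⁻⁶×138×180 = 1.1 mm.
Since the ends are fixed, an axial force P builds up, equal in every segment, with P · Σ Lᵢ/(AᵢEᵢ) = δ_free.
Σ Lᵢ/(AᵢEᵢ) = 500/(1325×202×10³) + 180/(1325×106×10³) = 3.15×10⁻⁶ mm/N.
So P = 1.1 / 3.15×10⁻⁶ = 349.4 kN, tensile.
σ_{titanium alloy} = P / A = 349400 / 1325 = 263.7 MPa.

σ ≈ 264 MPa (tensile)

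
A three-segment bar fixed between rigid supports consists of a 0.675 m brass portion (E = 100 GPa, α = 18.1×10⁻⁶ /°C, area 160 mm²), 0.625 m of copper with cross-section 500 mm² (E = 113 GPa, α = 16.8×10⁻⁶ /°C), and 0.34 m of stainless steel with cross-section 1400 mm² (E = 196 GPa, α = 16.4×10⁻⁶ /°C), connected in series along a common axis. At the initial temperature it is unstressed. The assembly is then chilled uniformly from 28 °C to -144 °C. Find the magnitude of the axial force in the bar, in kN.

P ≈ 89.3 kN (tensile)

With the walls removed the bar would change length by δ_free = Σ αᵢΔT Lᵢ = 18.1×10⁻⁶×172×675 + 16.8×10⁻⁶×172×625 + 16.4×10⁻⁶×172×340 = 4.866 mm.
The rigid supports impose zero overall length change; the single axial force P common to all segments must satisfy P Σ Lᵢ/(AᵢEᵢ) = δ_free.
The series flexibility is Σ Lᵢ/(AᵢEᵢ) = 675/(160×100×10³) + 625/(500×113×10³) + 340/(1400×196×10³) = 5.449×10⁻⁵ mm/N.
So P = 4.866 / 5.449×10⁻⁵ = 89.31 kN, tensile.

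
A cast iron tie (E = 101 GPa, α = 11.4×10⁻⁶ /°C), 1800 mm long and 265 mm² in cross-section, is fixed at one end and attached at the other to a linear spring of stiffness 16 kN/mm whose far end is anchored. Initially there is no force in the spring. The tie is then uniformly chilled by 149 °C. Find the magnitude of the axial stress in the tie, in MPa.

The unrestrained thermal change is αΔT L = 11.4×10⁻⁶ × 149 × 1800 = 3.057 mm.
With a force P in the spring, the elastic change of the tie is PL/(AE) and that of the spring is P/k; compatibility requires their sum to equal δ_free.
So P = δ_free / [L/(AE) + 1/k] = 3.057 / [ 1800/(265×101×10³) + 1/(16×10³) ].
P = 3.057 / 0.0001298 = 23560 N.
σ = P/A = 23560/265 = 88.92 MPa.

σ ≈ 88.9 MPa (tensile)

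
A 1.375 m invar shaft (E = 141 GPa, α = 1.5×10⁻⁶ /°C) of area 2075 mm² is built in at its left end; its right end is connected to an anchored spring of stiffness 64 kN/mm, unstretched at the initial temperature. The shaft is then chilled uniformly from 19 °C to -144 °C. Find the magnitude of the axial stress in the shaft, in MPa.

Free thermal contraction: δ_free = αΔT L = 1.5×10⁻⁶ × 163 × 1375 = 0.3362 mm.
With a force P in the spring, the elastic change of the shaft is PL/(AE) and that of the spring is P/k; compatibility requires their sum to equal δ_free.
P [ L/(AE) + 1/k ] = δ_free → P [ 1375/(2075×141×10³) + 1/(64×10³) ] = 0.3362.
P = 0.3362 / 2.032×10⁻⁵ = 16540 N.
σ = P/A = 16540/2075 = 7.972 MPa.

σ ≈ 7.97 MPa (tensile)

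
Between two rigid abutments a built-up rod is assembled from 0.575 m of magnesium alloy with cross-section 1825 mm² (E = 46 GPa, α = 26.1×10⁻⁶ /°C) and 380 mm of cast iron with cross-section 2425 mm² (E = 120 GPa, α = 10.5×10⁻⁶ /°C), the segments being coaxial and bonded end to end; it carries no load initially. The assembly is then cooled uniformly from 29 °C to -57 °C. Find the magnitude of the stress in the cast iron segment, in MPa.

σ ≈ 82.6 MPa (tensile)

Free thermal contraction of the whole bar: Σ αᵢΔT Lᵢ = 26.1×10⁻⁶×86×575 + 10.5×10⁻⁶×86×380 = 1.634 mm.
Since the ends are fixed, an axial force P builds up, equal in every segment, with P · Σ Lᵢ/(AᵢEᵢ) = δ_free.
The series flexibility is Σ Lᵢ/(AᵢEᵢ) = 575/(1825×46×10³) + 380/(2425×120×10³) = 8.155×10⁻⁶ mm/N.
Hence P = δ_free / Σ(L/AE) = 1.634/8.155×10⁻⁶ = 200.3 kN (tensile).
σ_{cast iron} = P / A = 200300 / 2425 = 82.61 MPa.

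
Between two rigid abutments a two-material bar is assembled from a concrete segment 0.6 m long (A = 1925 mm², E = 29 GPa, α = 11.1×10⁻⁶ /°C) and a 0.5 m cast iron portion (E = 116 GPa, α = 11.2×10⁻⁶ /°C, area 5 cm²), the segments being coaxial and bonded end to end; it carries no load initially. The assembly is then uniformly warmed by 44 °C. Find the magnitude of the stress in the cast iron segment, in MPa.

Free thermal expansion of the whole bar: Σ αᵢΔT Lᵢ = 11.1×10⁻⁶×44×600 + 11.2×10⁻⁶×44×500 = 0.5394 mm.
The walls prevent any net length change, so an axial force P (same in every segment) develops. Compatibility: P · Σ Lᵢ/(AᵢEᵢ) = δ_free.
The series flexibility is Σ Lᵢ/(AᵢEᵢ) = 600/(1925×29×10³) + 500/(500×116×10³) = 1.937×10⁻⁵ mm/N.
Hence P = δ_free / Σ(L/AE) = 0.5394/1.937×10⁻⁵ = 27.85 kN (compressive).
σ_{cast iron} = P / A = 27850 / 500 = 55.7 MPa.

σ ≈ 55.7 MPa (compressive)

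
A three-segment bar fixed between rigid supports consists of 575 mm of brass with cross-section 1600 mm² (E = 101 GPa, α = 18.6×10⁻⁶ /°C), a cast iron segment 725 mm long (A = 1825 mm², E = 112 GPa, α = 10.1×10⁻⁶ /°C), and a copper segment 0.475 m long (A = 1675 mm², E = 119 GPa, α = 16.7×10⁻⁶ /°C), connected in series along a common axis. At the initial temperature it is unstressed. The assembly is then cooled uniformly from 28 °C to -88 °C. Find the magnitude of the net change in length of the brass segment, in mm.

|ΔL| ≈ 0.112 mm

With the walls removed the bar would change length by δ_free = Σ αᵢΔT Lᵢ = 18.6×10⁻⁶×116×575 + 10.1×10⁻⁶×116×725 + 16.7×10⁻⁶×116×475 = 3.01 mm.
Since the ends are fixed, an axial force P builds up, equal in every segment, with P · Σ Lᵢ/(AᵢEᵢ) = δ_free.
Σ Lᵢ/(AᵢEᵢ) = 575/(1600×101×10³) + 725/(1825×112×10³) + 475/(1675×119×10³) = 9.488×10⁻⁶ mm/N.
P = 3.01 / 9.488×10⁻⁶ = 317300 N = 317.3 kN, tensile.
For the brass segment, free thermal change = 18.6×10⁻⁶×116×575 = 1.241 mm and elastic change from P = 317300×575/(1600×101×10³) = 1.129 mm; these oppose, so the net change is 0.112 mm (segment shortens).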